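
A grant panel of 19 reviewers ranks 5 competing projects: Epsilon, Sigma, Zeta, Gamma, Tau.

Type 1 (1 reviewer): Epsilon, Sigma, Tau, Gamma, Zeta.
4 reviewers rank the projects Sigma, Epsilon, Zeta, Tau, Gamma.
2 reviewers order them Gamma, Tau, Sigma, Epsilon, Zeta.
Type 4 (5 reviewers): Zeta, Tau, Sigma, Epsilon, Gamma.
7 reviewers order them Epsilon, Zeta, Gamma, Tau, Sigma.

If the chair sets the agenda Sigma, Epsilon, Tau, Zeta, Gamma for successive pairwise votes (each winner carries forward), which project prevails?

Zeta

Round 1: Sigma vs Epsilon — 11–8, Sigma advances.
Round 2: Sigma vs Tau — 5–14, Tau advances.
Round 3: Tau vs Zeta — 3–16, Zeta advances.
Round 4: Zeta vs Gamma — 16–3, Zeta advances.
Zeta survives the agenda.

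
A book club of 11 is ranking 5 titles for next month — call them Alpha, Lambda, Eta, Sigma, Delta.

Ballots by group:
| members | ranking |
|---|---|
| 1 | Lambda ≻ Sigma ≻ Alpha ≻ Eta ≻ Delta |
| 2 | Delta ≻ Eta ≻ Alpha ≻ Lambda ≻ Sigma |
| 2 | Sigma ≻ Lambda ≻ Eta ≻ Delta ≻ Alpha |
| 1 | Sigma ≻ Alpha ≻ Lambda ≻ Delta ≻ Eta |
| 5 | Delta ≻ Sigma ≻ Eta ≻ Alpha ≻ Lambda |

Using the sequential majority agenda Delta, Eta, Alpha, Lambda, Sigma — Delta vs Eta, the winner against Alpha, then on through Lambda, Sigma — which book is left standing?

Round 1: Delta vs Eta — 8–3, Delta advances.
Round 2: Delta vs Alpha — 9–2, Delta advances.
Round 3: Delta vs Lambda — 7–4, Delta advances.
Round 4: Delta vs Sigma — 7–4, Delta advances.
The agenda winner is Delta.

Delta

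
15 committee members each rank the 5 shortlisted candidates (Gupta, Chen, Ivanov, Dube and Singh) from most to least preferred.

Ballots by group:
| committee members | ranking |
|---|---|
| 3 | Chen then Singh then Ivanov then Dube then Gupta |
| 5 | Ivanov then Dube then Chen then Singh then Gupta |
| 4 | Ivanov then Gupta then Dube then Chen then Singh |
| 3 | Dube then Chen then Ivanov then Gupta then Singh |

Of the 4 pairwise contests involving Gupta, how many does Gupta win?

0

Gupta against each rival (15 committee members):
Gupta vs Chen: Chen, 11–4.
Gupta vs Ivanov: Ivanov wins 15–0.
Gupta–Dube: Dube 11–4.
Gupta vs Singh: 4+3 = 7 for Gupta, 8 for Singh — Singh by 8–7.
Gupta beats no one; loses to Chen, Ivanov, Dube, Singh — 0 pairwise wins.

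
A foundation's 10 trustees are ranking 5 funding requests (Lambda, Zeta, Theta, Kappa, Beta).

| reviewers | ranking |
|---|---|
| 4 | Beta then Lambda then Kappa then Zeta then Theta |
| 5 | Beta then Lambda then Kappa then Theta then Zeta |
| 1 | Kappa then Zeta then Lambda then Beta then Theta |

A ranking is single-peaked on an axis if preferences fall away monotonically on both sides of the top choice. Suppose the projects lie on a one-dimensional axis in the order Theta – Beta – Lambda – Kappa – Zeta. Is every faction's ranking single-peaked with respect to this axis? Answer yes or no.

Axis positions: Theta=1, Beta=2, Lambda=3, Kappa=4, Zeta=5.
Faction 1 (peak Beta at position 2): ranking walks positions 2-3-4-5-1, expanding outward from the peak — single-peaked.
Faction 2 (peak Beta at position 2): ranking walks positions 2-3-4-1-5, expanding outward from the peak — single-peaked.
Faction 3 (peak Kappa at position 4): ranking walks positions 4-5-3-2-1, expanding outward from the peak — single-peaked.
Every ranking is single-peaked on this axis.

yes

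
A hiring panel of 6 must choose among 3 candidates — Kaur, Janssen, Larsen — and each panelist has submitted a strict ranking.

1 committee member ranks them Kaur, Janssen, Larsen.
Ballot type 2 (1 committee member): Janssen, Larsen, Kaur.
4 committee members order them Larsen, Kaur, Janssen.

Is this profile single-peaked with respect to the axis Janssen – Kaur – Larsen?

no

Axis positions: Janssen=1, Kaur=2, Larsen=3.
Ballot type 1 (peak Kaur at position 2): ranking walks positions 2-1-3, expanding outward from the peak — single-peaked.
Ballot type 2: ranking walks positions 1-3-2; Larsen is ranked above Kaur even though Kaur lies between Larsen and the peak Janssen on the axis — preferences dip and rise again. Not single-peaked.
Ballot type 3 (peak Larsen at position 3): ranking walks positions 3-2-1, expanding outward from the peak — single-peaked.
Ballot type 2 violates single-peakedness, so the profile is not single-peaked on this axis.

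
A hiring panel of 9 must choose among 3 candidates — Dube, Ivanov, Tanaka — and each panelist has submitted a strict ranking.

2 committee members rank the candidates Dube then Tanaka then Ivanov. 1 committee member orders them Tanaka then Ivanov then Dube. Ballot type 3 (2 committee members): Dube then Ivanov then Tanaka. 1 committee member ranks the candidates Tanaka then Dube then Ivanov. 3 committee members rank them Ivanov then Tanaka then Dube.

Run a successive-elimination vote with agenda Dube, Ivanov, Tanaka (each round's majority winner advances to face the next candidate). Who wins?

Tanaka

Round 1: Dube vs Ivanov — 5–4, Dube advances.
Round 2: Dube vs Tanaka — 4–5, Tanaka advances.
Tanaka survives the agenda.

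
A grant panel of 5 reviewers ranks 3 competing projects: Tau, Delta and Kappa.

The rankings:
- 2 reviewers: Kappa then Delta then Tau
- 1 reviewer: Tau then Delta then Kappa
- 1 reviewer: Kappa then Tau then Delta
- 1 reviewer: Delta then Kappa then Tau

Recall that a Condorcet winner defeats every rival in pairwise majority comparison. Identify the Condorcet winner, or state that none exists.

Check each pair by majority over 5 ballots:
Tau vs Delta: 2 to 3, Delta.
Tau vs Kappa: 1 for Tau, 4 for Kappa — Kappa by 4–1.
Delta–Kappa: Kappa 3–2.
Kappa beats each of Tau, Delta — Kappa is the Condorcet winner.

Kappa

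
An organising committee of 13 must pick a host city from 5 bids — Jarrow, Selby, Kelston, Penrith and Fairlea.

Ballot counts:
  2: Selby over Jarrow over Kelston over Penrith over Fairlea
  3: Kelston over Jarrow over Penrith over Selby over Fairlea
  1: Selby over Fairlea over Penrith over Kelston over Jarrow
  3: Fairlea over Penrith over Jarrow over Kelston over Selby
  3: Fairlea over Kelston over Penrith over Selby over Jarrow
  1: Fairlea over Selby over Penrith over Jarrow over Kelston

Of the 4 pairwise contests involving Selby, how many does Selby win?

Selby against each rival (13 organisers):
Selby vs Jarrow: 2+1+3+1 = 7 for Selby, 6 for Jarrow — Selby by 7–6.
Selby vs Kelston: 2+1+1 = 4 for Selby, 9 for Kelston — Kelston by 9–4.
Selby vs Penrith: Penrith, 9–4.
Selby vs Fairlea: 6 to 7, Fairlea.
Selby beats Jarrow; loses to Kelston, Penrith, Fairlea — 1 pairwise win.

1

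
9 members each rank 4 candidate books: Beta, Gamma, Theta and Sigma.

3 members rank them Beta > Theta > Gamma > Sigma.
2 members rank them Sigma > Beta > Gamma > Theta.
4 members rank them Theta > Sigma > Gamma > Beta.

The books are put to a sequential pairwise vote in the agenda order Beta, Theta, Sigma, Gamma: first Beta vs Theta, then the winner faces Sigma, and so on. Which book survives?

Round 1: Beta vs Theta — 5–4, Beta advances.
Round 2: Beta vs Sigma — 3–6, Sigma advances.
Round 3: Sigma vs Gamma — 6–3, Sigma advances.
The agenda winner is Sigma.

Sigma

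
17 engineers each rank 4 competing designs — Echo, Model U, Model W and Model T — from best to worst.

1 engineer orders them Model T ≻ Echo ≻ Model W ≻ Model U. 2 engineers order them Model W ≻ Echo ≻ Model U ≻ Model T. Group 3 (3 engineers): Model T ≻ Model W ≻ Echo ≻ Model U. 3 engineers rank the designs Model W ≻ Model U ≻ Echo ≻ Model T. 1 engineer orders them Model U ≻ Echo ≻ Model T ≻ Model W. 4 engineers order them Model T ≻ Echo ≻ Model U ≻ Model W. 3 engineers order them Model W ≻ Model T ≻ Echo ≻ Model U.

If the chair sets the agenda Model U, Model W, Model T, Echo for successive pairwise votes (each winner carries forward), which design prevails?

Model T

Round 1: Model U vs Model W — 5–12, Model W advances.
Round 2: Model W vs Model T — 8–9, Model T advances.
Round 3: Model T vs Echo — 11–6, Model T advances.
The agenda winner is Model T.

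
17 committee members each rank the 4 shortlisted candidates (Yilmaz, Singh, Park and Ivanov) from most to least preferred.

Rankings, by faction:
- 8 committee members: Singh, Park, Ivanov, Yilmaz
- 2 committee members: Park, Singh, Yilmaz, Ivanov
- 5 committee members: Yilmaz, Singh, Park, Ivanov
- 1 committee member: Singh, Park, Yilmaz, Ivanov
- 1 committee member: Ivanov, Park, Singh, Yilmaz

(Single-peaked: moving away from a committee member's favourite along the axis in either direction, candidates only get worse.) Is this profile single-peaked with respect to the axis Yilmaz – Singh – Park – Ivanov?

yes

Axis positions: Yilmaz=1, Singh=2, Park=3, Ivanov=4.
Faction 1 (peak Singh at position 2): ranking walks positions 2-3-4-1, expanding outward from the peak — single-peaked.
Faction 2 (peak Park at position 3): ranking walks positions 3-2-1-4, expanding outward from the peak — single-peaked.
Faction 3 (peak Yilmaz at position 1): ranking walks positions 1-2-3-4, expanding outward from the peak — single-peaked.
Faction 4 (peak Singh at position 2): ranking walks positions 2-3-1-4, expanding outward from the peak — single-peaked.
Faction 5 (peak Ivanov at position 4): ranking walks positions 4-3-2-1, expanding outward from the peak — single-peaked.
Every ranking is single-peaked on this axis.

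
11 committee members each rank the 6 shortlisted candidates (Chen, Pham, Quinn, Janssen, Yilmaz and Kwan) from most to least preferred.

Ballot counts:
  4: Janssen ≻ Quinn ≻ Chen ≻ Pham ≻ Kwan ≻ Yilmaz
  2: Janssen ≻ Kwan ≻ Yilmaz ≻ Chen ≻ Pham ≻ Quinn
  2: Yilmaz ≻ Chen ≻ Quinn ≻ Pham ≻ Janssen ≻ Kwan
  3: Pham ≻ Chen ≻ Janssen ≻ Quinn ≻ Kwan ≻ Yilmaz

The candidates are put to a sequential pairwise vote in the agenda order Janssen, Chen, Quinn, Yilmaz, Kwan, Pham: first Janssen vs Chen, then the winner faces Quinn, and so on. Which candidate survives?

Janssen

Round 1: Janssen vs Chen — 6–5, Janssen advances.
Round 2: Janssen vs Quinn — 9–2, Janssen advances.
Round 3: Janssen vs Yilmaz — 9–2, Janssen advances.
Round 4: Janssen vs Kwan — 11–0, Janssen advances.
Round 5: Janssen vs Pham — 6–5, Janssen advances.
Janssen survives the agenda.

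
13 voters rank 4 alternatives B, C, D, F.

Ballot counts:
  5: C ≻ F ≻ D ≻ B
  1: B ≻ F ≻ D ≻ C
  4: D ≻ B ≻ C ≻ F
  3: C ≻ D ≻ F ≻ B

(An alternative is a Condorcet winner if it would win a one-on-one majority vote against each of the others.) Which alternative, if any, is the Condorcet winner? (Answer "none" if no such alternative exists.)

C

Head-to-head results (13 voters):
B vs C: 1+4 = 5 for B, 8 for C — C by 8–5.
B vs D: 1 to 12, D.
B vs F: B is ranked higher on 1+4 = 5 ballots, F on 8. F wins 8–5.
C vs D: C preferred on 5+3 = 8 ballots; C wins 8–5.
C vs F: 5+4+3 = 12 for C, 1 for F — C by 12–1.
D vs F: D preferred on 4+3 = 7 ballots; D wins 7–6.
C beats each of B, D, F — C is the Condorcet winner.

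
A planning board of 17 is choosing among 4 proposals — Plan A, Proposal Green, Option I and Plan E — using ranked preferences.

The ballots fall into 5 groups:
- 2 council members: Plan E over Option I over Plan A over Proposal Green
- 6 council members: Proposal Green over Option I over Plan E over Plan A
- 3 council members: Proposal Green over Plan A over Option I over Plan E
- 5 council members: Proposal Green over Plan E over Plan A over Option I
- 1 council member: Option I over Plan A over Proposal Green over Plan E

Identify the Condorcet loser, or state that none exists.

Plan A

Head-to-head results (17 council members):
Plan A vs Proposal Green: Proposal Green, 14–3.
Plan A vs Option I: Plan A is ranked higher on 3+5 = 8 ballots, Option I on 9. Option I wins 9–8.
Plan A vs Plan E: 3+1 = 4 for Plan A, 13 for Plan E — Plan E by 13–4.
Proposal Green vs Option I: 14 to 3, Proposal Green.
Proposal Green vs Plan E: Proposal Green preferred on 6+3+5+1 = 15 ballots; Proposal Green wins 15–2.
Option I vs Plan E: Option I, 10–7.
Plan A is beaten in every head-to-head and is the Condorcet loser.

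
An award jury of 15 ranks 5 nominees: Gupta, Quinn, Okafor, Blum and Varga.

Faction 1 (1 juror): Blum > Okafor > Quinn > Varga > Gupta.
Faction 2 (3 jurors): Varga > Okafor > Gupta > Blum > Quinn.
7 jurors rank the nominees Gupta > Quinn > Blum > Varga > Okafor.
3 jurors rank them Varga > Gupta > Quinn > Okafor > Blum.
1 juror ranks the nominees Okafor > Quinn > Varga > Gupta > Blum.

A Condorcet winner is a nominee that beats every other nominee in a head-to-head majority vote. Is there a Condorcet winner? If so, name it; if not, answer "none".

Check each pair by majority over 15 ballots:
Gupta vs Quinn: 3+7+3 = 13 for Gupta, 2 for Quinn — Gupta by 13–2.
Gupta vs Okafor: Gupta preferred on 7+3 = 10 ballots; Gupta wins 10–5.
Gupta vs Blum: Gupta preferred on 3+7+3+1 = 14 ballots; Gupta wins 14–1.
Gupta vs Varga: Gupta is ranked higher on 7 ballots, Varga on 8. Varga wins 8–7.
Quinn vs Okafor: 7+3 = 10 for Quinn, 5 for Okafor — Quinn by 10–5.
Quinn vs Blum: Quinn preferred on 7+3+1 = 11 ballots; Quinn wins 11–4.
Quinn vs Varga: Quinn is ranked higher on 1+7+1 = 9 ballots, Varga on 6. Quinn wins 9–6.
Okafor vs Blum: 7 to 8, Blum.
Okafor vs Varga: Okafor is ranked higher on 1+1 = 2 ballots, Varga on 13. Varga wins 13–2.
Blum vs Varga: 8 to 7, Blum.
Every nominee loses at least once (Gupta loses to Varga; Quinn loses to Gupta; Okafor loses to Gupta; Blum loses to Gupta; Varga loses to Quinn). The majority relation contains the cycle Gupta → Quinn → Varga → Gupta, so there is no Condorcet winner.

none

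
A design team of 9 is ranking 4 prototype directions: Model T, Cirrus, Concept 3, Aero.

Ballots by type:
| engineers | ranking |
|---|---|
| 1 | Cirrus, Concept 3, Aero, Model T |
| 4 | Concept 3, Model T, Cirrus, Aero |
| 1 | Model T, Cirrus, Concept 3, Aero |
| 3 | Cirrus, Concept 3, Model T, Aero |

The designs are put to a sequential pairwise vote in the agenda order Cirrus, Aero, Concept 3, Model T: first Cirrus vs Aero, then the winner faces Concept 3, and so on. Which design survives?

Model T

Round 1: Cirrus vs Aero — 9–0, Cirrus advances.
Round 2: Cirrus vs Concept 3 — 5–4, Cirrus advances.
Round 3: Cirrus vs Model T — 4–5, Model T advances.
Model T survives the agenda.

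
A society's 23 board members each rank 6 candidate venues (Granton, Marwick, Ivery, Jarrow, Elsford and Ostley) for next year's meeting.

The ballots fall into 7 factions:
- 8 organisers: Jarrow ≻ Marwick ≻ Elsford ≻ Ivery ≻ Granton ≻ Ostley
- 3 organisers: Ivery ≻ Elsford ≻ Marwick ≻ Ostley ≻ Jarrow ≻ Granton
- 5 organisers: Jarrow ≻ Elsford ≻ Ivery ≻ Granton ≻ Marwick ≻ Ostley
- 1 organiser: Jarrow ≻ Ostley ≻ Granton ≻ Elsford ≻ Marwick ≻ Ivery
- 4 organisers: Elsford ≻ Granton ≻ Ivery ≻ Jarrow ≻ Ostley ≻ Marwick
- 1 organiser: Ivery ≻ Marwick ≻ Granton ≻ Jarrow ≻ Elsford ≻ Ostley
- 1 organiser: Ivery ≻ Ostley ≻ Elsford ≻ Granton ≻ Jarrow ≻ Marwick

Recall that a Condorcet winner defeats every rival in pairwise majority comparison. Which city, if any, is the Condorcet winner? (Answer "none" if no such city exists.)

Head-to-head results (23 organisers):
Granton–Marwick: Marwick 12–11.
Granton–Ivery: Ivery 18–5.
Granton vs Jarrow: Jarrow wins 17–6.
Granton vs Elsford: Elsford wins 21–2.
Granton vs Ostley: Granton, 18–5.
Marwick vs Ivery: Ivery, 14–9.
Marwick–Jarrow: Jarrow 19–4.
Marwick–Elsford: Elsford 14–9.
Marwick vs Ostley: Marwick, 17–6.
Ivery vs Jarrow: Jarrow, 14–9.
Ivery vs Elsford: Elsford, 18–5.
Ivery vs Ostley: Ivery, 22–1.
Jarrow–Elsford: Jarrow 15–8.
Jarrow vs Ostley: Jarrow wins 19–4.
Elsford–Ostley: Elsford 21–2.
Jarrow beats each of Granton, Marwick, Ivery, Elsford, Ostley — Jarrow is the Condorcet winner.

Jarrow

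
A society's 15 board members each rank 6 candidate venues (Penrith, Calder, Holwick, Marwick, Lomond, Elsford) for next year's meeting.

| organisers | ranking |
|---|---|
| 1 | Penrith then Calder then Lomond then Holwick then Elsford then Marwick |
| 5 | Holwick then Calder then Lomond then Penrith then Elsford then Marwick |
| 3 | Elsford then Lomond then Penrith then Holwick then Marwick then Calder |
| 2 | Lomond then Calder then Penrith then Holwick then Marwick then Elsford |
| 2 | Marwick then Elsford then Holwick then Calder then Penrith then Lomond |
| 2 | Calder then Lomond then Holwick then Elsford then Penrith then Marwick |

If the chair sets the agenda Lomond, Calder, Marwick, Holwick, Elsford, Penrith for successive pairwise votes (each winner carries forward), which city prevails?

Round 1: Lomond vs Calder — 5–10, Calder advances.
Round 2: Calder vs Marwick — 10–5, Calder advances.
Round 3: Calder vs Holwick — 5–10, Holwick advances.
Round 4: Holwick vs Elsford — 10–5, Holwick advances.
Round 5: Holwick vs Penrith — 9–6, Holwick advances.
The agenda winner is Holwick.

Holwick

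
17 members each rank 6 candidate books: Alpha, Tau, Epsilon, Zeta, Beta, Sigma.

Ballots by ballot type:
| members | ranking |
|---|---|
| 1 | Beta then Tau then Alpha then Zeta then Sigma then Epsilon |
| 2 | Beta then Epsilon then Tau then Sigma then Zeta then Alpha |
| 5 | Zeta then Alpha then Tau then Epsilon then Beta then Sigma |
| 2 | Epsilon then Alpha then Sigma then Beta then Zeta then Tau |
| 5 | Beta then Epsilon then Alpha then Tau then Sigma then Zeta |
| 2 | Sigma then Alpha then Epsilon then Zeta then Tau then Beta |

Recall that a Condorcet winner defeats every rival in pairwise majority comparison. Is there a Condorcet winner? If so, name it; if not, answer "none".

Pairwise majorities:
Alpha vs Tau: Alpha preferred on 5+2+5+2 = 14 ballots; Alpha wins 14–3.
Alpha vs Epsilon: Alpha is ranked higher on 1+5+2 = 8 ballots, Epsilon on 9. Epsilon wins 9–8.
Alpha vs Zeta: Alpha preferred on 1+2+5+2 = 10 ballots; Alpha wins 10–7.
Alpha vs Beta: Alpha preferred on 5+2+2 = 9 ballots; Alpha wins 9–8.
Alpha vs Sigma: Alpha preferred on 1+5+2+5 = 13 ballots; Alpha wins 13–4.
Tau vs Epsilon: 6 to 11, Epsilon.
Tau vs Zeta: Tau is ranked higher on 1+2+5 = 8 ballots, Zeta on 9. Zeta wins 9–8.
Tau vs Beta: Tau is ranked higher on 5+2 = 7 ballots, Beta on 10. Beta wins 10–7.
Tau vs Sigma: Tau is ranked higher on 1+2+5+5 = 13 ballots, Sigma on 4. Tau wins 13–4.
Epsilon vs Zeta: 2+2+5+2 = 11 for Epsilon, 6 for Zeta — Epsilon by 11–6.
Epsilon vs Beta: 5+2+2 = 9 for Epsilon, 8 for Beta — Epsilon by 9–8.
Epsilon vs Sigma: Epsilon is ranked higher on 2+5+2+5 = 14 ballots, Sigma on 3. Epsilon wins 14–3.
Zeta vs Beta: Zeta preferred on 5+2 = 7 ballots; Beta wins 10–7.
Zeta vs Sigma: 1+5 = 6 for Zeta, 11 for Sigma — Sigma by 11–6.
Beta vs Sigma: Beta is ranked higher on 1+2+5+5 = 13 ballots, Sigma on 4. Beta wins 13–4.
Epsilon beats each of Alpha, Tau, Zeta, Beta, Sigma — Epsilon is the Condorcet winner.

Epsilon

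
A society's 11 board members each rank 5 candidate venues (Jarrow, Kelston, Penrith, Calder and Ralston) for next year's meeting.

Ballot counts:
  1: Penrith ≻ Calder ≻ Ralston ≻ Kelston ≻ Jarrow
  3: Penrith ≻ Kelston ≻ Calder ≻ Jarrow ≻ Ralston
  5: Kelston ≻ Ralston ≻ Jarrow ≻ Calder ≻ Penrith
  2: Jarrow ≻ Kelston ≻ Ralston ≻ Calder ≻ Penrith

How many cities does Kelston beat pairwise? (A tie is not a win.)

Kelston against each rival (11 organisers):
Kelston vs Jarrow: Kelston is ranked higher on 1+3+5 = 9 ballots, Jarrow on 2. Kelston wins 9–2.
Kelston vs Penrith: Kelston wins 7–4.
Kelston vs Calder: Kelston preferred on 3+5+2 = 10 ballots; Kelston wins 10–1.
Kelston vs Ralston: Kelston wins 10–1.
Kelston beats Jarrow, Penrith, Calder, Ralston — 4 pairwise wins.

4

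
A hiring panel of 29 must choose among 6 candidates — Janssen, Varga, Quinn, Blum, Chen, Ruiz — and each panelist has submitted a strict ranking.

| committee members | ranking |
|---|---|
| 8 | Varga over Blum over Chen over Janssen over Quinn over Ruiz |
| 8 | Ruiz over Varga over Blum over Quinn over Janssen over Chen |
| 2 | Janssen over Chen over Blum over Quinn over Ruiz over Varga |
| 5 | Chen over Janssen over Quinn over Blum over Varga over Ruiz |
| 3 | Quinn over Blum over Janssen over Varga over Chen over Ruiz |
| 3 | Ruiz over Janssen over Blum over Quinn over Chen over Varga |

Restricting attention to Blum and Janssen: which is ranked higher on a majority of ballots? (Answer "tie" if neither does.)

Blum

Ballots ranking Blum above Janssen: 8 + 8 + 3 = 19.
Ballots ranking Janssen above Blum: 29 − 19 = 10.
Blum wins the head-to-head 19–10.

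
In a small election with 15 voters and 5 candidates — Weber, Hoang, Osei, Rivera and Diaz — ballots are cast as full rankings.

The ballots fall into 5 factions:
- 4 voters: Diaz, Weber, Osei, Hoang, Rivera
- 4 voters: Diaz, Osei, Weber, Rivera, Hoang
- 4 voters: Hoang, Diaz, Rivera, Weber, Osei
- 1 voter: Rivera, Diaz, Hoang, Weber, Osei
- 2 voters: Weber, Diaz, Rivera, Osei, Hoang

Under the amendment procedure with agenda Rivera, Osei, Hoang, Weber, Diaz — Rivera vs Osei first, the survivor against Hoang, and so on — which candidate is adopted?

Round 1: Rivera vs Osei — 7–8, Osei advances.
Round 2: Osei vs Hoang — 10–5, Osei advances.
Round 3: Osei vs Weber — 4–11, Weber advances.
Round 4: Weber vs Diaz — 2–13, Diaz advances.
The agenda winner is Diaz.

Diaz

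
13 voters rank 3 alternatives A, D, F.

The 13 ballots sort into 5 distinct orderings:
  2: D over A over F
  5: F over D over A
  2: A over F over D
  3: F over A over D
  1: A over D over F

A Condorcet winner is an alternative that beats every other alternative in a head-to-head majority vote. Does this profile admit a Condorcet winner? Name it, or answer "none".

Check each pair by majority over 13 ballots:
A–D: D 7–6.
A–F: F 8–5.
D vs F: F wins 10–3.
F wins every pairwise contest, so F is the Condorcet winner.

F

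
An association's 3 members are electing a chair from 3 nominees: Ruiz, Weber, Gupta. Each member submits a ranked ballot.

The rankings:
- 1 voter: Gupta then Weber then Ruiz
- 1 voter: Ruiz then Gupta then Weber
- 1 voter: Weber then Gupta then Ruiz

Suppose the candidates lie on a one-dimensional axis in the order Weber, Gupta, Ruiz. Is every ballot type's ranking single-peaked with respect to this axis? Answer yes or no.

Axis positions: Weber=1, Gupta=2, Ruiz=3.
Ballot type 1 (peak Gupta at position 2): ranking walks positions 2-1-3, expanding outward from the peak — single-peaked.
Ballot type 2 (peak Ruiz at position 3): ranking walks positions 3-2-1, expanding outward from the peak — single-peaked.
Ballot type 3 (peak Weber at position 1): ranking walks positions 1-2-3, expanding outward from the peak — single-peaked.
Every ranking is single-peaked on this axis.

yes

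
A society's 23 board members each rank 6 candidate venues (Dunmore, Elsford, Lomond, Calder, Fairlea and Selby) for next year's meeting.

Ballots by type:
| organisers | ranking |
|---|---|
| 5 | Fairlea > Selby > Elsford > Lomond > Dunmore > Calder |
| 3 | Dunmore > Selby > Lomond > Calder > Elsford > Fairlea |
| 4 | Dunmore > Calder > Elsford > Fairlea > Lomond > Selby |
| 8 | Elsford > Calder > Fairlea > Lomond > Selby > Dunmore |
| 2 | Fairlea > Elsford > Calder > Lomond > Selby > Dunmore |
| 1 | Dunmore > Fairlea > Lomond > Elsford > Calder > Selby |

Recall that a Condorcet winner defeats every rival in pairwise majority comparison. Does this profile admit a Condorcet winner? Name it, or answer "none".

Head-to-head results (23 organisers):
Dunmore vs Elsford: Elsford wins 15–8.
Dunmore vs Lomond: Dunmore is ranked higher on 3+4+1 = 8 ballots, Lomond on 15. Lomond wins 15–8.
Dunmore vs Calder: Dunmore is ranked higher on 5+3+4+1 = 13 ballots, Calder on 10. Dunmore wins 13–10.
Dunmore vs Fairlea: 8 to 15, Fairlea.
Dunmore vs Selby: Selby, 15–8.
Elsford vs Lomond: Elsford, 19–4.
Elsford vs Calder: Elsford, 16–7.
Elsford vs Fairlea: Elsford wins 15–8.
Elsford–Selby: Elsford 15–8.
Lomond vs Calder: 9 to 14, Calder.
Lomond vs Fairlea: 3 for Lomond, 20 for Fairlea — Fairlea by 20–3.
Lomond vs Selby: 15 to 8, Lomond.
Calder vs Fairlea: 3+4+8 = 15 for Calder, 8 for Fairlea — Calder by 15–8.
Calder vs Selby: Calder wins 15–8.
Fairlea vs Selby: Fairlea, 20–3.
Only Elsford has no losses; Elsford is the Condorcet winner.

Elsford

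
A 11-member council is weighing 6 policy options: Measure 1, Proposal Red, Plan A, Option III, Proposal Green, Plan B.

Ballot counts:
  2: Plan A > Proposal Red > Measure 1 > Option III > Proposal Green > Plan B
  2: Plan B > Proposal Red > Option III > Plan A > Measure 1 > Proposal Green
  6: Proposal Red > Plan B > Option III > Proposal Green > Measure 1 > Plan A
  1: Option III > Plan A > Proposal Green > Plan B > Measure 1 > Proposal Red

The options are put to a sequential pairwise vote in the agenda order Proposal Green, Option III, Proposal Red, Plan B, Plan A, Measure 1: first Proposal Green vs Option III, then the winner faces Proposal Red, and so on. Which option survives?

Round 1: Proposal Green vs Option III — 0–11, Option III advances.
Round 2: Option III vs Proposal Red — 1–10, Proposal Red advances.
Round 3: Proposal Red vs Plan B — 8–3, Proposal Red advances.
Round 4: Proposal Red vs Plan A — 8–3, Proposal Red advances.
Round 5: Proposal Red vs Measure 1 — 10–1, Proposal Red advances.
Proposal Red survives the agenda.

Proposal Red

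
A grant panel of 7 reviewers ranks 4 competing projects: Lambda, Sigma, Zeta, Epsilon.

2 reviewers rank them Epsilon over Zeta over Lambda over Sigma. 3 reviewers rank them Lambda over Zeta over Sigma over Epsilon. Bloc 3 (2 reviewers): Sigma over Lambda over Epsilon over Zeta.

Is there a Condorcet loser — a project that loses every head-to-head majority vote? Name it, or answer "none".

none

Pairwise majorities:
Lambda vs Sigma: Lambda, 5–2.
Lambda vs Zeta: Lambda wins 5–2.
Lambda–Epsilon: Lambda 5–2.
Sigma vs Zeta: 2 for Sigma, 5 for Zeta — Zeta by 5–2.
Sigma vs Epsilon: Sigma, 5–2.
Zeta vs Epsilon: 3 for Zeta, 4 for Epsilon — Epsilon by 4–3.
Every project wins at least one matchup (Lambda beats Sigma; Sigma beats Epsilon; Zeta beats Sigma; Epsilon beats Zeta), so there is no Condorcet loser.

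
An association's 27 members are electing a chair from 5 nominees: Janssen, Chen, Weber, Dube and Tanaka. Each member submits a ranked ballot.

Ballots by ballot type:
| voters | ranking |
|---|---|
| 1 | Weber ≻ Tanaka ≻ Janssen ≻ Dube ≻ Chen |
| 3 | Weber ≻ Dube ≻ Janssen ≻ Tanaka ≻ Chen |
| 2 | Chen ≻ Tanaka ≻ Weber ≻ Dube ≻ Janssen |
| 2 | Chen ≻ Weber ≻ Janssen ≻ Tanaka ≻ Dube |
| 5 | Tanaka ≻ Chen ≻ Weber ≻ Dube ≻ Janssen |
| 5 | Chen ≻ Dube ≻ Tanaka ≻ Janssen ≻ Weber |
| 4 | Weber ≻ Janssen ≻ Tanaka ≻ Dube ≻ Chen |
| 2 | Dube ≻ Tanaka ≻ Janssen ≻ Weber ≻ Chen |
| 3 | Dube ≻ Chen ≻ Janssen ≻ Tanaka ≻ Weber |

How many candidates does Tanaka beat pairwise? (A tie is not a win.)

Tanaka against each rival (27 voters):
Tanaka vs Janssen: 1+2+5+5+2 = 15 for Tanaka, 12 for Janssen — Tanaka by 15–12.
Tanaka vs Chen: Tanaka wins 15–12.
Tanaka vs Weber: 2+5+5+2+3 = 17 for Tanaka, 10 for Weber — Tanaka by 17–10.
Tanaka vs Dube: Tanaka wins 14–13.
Tanaka beats Janssen, Chen, Weber, Dube — 4 pairwise wins.

4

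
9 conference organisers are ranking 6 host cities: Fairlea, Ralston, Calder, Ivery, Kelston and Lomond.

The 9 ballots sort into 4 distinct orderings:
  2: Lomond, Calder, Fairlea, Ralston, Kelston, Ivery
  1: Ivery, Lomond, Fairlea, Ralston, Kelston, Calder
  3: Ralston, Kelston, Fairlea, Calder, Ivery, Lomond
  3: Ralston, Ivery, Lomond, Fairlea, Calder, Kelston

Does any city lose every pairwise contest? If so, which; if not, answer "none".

Pairwise majorities:
Fairlea vs Ralston: Ralston wins 6–3.
Fairlea vs Calder: Fairlea, 7–2.
Fairlea vs Ivery: 5 to 4, Fairlea.
Fairlea vs Kelston: Fairlea preferred on 2+1+3 = 6 ballots; Fairlea wins 6–3.
Fairlea–Lomond: Lomond 6–3.
Ralston vs Calder: Ralston is ranked higher on 1+3+3 = 7 ballots, Calder on 2. Ralston wins 7–2.
Ralston vs Ivery: Ralston, 8–1.
Ralston vs Kelston: Ralston preferred on 2+1+3+3 = 9 ballots; Ralston wins 9–0.
Ralston vs Lomond: Ralston, 6–3.
Calder–Ivery: Calder 5–4.
Calder vs Kelston: Calder preferred on 2+3 = 5 ballots; Calder wins 5–4.
Calder vs Lomond: Lomond, 6–3.
Ivery–Kelston: Kelston 5–4.
Ivery vs Lomond: Ivery, 7–2.
Kelston vs Lomond: Lomond, 6–3.
No city is winless: Fairlea beats Calder; Ralston beats Fairlea; Calder beats Ivery; Ivery beats Lomond; Kelston beats Ivery; Lomond beats Fairlea. There is no Condorcet loser.

none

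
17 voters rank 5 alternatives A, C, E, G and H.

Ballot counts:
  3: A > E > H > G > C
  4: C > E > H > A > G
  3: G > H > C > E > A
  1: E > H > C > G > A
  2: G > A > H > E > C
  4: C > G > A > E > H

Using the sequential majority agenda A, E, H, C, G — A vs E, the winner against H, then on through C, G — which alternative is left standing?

C

Round 1: A vs E — 9–8, A advances.
Round 2: A vs H — 9–8, A advances.
Round 3: A vs C — 5–12, C advances.
Round 4: C vs G — 9–8, C advances.
C survives the agenda.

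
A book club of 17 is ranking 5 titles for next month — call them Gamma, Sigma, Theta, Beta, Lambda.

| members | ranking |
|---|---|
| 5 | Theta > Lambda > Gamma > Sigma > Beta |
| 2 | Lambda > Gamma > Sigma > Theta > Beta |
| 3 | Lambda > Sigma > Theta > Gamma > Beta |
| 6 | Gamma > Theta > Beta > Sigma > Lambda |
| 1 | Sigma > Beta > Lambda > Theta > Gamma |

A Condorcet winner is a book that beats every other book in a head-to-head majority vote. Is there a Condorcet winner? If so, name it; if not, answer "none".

Theta

Check each pair by majority over 17 ballots:
Gamma vs Sigma: Gamma preferred on 5+2+6 = 13 ballots; Gamma wins 13–4.
Gamma vs Theta: Theta, 9–8.
Gamma vs Beta: 5+2+3+6 = 16 for Gamma, 1 for Beta — Gamma by 16–1.
Gamma vs Lambda: Gamma preferred on 6 ballots; Lambda wins 11–6.
Sigma vs Theta: Theta wins 11–6.
Sigma–Beta: Sigma 11–6.
Sigma vs Lambda: Lambda, 10–7.
Theta–Beta: Theta 16–1.
Theta vs Lambda: Theta preferred on 5+6 = 11 ballots; Theta wins 11–6.
Beta vs Lambda: 7 to 10, Lambda.
Theta beats each of Gamma, Sigma, Beta, Lambda — Theta is the Condorcet winner.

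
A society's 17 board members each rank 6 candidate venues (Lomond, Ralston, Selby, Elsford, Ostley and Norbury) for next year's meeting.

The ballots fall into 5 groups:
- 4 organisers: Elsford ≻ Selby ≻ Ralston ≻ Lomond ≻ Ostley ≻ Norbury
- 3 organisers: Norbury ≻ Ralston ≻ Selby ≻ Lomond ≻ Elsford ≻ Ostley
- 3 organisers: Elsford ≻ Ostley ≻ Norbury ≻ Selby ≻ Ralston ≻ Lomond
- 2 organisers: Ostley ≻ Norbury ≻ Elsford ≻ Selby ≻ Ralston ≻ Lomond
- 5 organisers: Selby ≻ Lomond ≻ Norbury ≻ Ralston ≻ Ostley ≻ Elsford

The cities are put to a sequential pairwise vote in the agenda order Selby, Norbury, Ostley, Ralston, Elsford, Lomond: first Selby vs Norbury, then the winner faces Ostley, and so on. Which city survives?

Elsford

Round 1: Selby vs Norbury — 9–8, Selby advances.
Round 2: Selby vs Ostley — 12–5, Selby advances.
Round 3: Selby vs Ralston — 14–3, Selby advances.
Round 4: Selby vs Elsford — 8–9, Elsford advances.
Round 5: Elsford vs Lomond — 9–8, Elsford advances.
Elsford survives the agenda.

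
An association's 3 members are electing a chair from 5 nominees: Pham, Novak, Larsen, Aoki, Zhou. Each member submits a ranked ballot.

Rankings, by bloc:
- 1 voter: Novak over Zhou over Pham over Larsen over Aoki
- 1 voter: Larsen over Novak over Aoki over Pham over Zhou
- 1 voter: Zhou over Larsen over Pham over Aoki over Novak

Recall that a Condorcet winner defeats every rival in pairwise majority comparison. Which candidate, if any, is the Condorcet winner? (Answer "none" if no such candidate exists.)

Check each pair by majority over 3 ballots:
Pham vs Novak: Pham is ranked higher on 1 ballot, Novak on 2. Novak wins 2–1.
Pham vs Larsen: 1 for Pham, 2 for Larsen — Larsen by 2–1.
Pham vs Aoki: Pham is ranked higher on 1+1 = 2 ballots, Aoki on 1. Pham wins 2–1.
Pham vs Zhou: Pham preferred on 1 ballot; Zhou wins 2–1.
Novak vs Larsen: 1 to 2, Larsen.
Novak vs Aoki: Novak is ranked higher on 1+1 = 2 ballots, Aoki on 1. Novak wins 2–1.
Novak vs Zhou: Novak, 2–1.
Larsen vs Aoki: Larsen preferred on 1+1+1 = 3 ballots; Larsen wins 3–0.
Larsen vs Zhou: Larsen is ranked higher on 1 ballot, Zhou on 2. Zhou wins 2–1.
Aoki vs Zhou: Zhou, 2–1.
Every candidate loses at least once (Pham loses to Novak; Novak loses to Larsen; Larsen loses to Zhou; Aoki loses to Pham; Zhou loses to Novak). The majority relation contains the cycle Novak → Zhou → Larsen → Novak, so there is no Condorcet winner.

none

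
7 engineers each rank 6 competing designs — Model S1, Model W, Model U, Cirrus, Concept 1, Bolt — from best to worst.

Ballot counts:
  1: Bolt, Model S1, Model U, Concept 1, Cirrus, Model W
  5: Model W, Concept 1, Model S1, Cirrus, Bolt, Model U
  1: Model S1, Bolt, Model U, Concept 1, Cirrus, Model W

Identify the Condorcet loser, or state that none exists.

Pairwise majorities:
Model S1–Model W: Model W 5–2.
Model S1–Model U: Model S1 7–0.
Model S1 vs Cirrus: Model S1, 7–0.
Model S1 vs Concept 1: Concept 1, 5–2.
Model S1 vs Bolt: 5+1 = 6 for Model S1, 1 for Bolt — Model S1 by 6–1.
Model W–Model U: Model W 5–2.
Model W vs Cirrus: 5 to 2, Model W.
Model W–Concept 1: Model W 5–2.
Model W vs Bolt: 5 for Model W, 2 for Bolt — Model W by 5–2.
Model U vs Cirrus: Model U is ranked higher on 1+1 = 2 ballots, Cirrus on 5. Cirrus wins 5–2.
Model U vs Concept 1: Concept 1 wins 5–2.
Model U–Bolt: Bolt 7–0.
Cirrus–Concept 1: Concept 1 7–0.
Cirrus vs Bolt: Cirrus, 5–2.
Concept 1–Bolt: Concept 1 5–2.
Model U is beaten in every head-to-head and is the Condorcet loser.

Model U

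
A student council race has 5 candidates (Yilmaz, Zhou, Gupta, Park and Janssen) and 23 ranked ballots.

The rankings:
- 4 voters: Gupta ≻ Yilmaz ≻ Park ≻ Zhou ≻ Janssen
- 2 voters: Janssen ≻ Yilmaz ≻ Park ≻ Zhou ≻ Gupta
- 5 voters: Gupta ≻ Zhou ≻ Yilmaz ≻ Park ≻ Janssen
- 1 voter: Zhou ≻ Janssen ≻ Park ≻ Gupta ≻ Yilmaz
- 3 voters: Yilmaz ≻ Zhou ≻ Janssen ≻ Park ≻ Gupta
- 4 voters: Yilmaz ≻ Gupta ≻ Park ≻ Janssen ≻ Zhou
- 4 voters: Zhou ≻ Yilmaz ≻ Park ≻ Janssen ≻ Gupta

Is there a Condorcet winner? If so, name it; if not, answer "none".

Check each pair by majority over 23 ballots:
Yilmaz vs Zhou: Yilmaz, 13–10.
Yilmaz–Gupta: Yilmaz 13–10.
Yilmaz vs Park: Yilmaz wins 22–1.
Yilmaz–Janssen: Yilmaz 20–3.
Zhou–Gupta: Gupta 13–10.
Zhou vs Park: Zhou, 13–10.
Zhou vs Janssen: Zhou wins 17–6.
Gupta vs Park: Gupta wins 13–10.
Gupta–Janssen: Gupta 13–10.
Park vs Janssen: Park wins 17–6.
Yilmaz defeats every rival head-to-head and is the Condorcet winner.

Yilmaz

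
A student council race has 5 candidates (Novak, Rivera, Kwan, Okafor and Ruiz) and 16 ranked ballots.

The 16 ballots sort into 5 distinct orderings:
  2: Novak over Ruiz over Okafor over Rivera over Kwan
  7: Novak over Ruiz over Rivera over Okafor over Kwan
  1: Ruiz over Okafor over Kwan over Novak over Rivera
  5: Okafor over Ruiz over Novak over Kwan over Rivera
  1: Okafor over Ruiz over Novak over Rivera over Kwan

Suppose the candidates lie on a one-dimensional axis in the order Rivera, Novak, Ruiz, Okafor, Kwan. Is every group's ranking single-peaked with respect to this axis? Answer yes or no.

Axis positions: Rivera=1, Novak=2, Ruiz=3, Okafor=4, Kwan=5.
Group 1 (peak Novak at position 2): ranking walks positions 2-3-4-1-5, expanding outward from the peak — single-peaked.
Group 2 (peak Novak at position 2): ranking walks positions 2-3-1-4-5, expanding outward from the peak — single-peaked.
Group 3 (peak Ruiz at position 3): ranking walks positions 3-4-5-2-1, expanding outward from the peak — single-peaked.
Group 4 (peak Okafor at position 4): ranking walks positions 4-3-2-5-1, expanding outward from the peak — single-peaked.
Group 5 (peak Okafor at position 4): ranking walks positions 4-3-2-1-5, expanding outward from the peak — single-peaked.
Every ranking is single-peaked on this axis.

yes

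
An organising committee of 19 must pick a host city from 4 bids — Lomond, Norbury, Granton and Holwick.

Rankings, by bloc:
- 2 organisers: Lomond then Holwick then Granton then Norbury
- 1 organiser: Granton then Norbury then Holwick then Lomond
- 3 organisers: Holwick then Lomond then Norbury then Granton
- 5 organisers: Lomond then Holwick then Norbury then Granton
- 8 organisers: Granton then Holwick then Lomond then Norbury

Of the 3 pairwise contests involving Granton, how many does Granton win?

1

Granton against each rival (19 organisers):
Granton vs Lomond: Lomond, 10–9.
Granton vs Norbury: Granton wins 11–8.
Granton vs Holwick: Holwick, 10–9.
Granton beats Norbury; loses to Lomond, Holwick — 1 pairwise win.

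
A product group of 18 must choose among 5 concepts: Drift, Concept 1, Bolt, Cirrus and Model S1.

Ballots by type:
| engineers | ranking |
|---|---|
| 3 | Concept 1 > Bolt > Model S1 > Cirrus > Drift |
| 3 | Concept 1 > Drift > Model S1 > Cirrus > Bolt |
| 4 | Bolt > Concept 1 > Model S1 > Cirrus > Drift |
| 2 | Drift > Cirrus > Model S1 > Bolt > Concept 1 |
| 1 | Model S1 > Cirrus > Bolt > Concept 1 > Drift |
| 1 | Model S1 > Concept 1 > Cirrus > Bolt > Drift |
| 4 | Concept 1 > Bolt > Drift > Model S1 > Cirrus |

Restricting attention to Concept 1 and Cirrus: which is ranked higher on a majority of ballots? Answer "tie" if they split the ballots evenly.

Ballots ranking Concept 1 above Cirrus: 3 + 3 + 4 + 1 + 4 = 15.
Ballots ranking Cirrus above Concept 1: 18 − 15 = 3.
Concept 1 wins the head-to-head 15–3.

Concept 1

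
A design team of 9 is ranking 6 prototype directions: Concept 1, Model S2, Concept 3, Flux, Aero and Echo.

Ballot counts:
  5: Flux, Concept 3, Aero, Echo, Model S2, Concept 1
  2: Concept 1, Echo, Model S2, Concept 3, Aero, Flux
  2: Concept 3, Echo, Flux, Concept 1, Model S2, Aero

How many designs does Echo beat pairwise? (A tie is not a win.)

Echo against each rival (9 engineers):
Echo vs Concept 1: 5+2 = 7 for Echo, 2 for Concept 1 — Echo by 7–2.
Echo vs Model S2: Echo, 9–0.
Echo vs Concept 3: Echo is ranked higher on 2 ballots, Concept 3 on 7. Concept 3 wins 7–2.
Echo–Flux: Flux 5–4.
Echo vs Aero: 4 to 5, Aero.
Echo beats Concept 1, Model S2; loses to Concept 3, Flux, Aero — 2 pairwise wins.

2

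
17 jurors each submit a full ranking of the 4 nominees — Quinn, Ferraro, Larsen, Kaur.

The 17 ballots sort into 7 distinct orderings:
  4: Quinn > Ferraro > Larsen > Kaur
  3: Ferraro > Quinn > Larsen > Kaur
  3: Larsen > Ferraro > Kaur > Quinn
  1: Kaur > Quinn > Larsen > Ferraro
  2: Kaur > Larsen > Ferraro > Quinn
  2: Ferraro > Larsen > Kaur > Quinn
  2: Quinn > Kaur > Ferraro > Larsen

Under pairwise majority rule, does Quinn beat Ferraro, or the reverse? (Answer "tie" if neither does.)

Ferraro

Ballots ranking Quinn above Ferraro: 4 + 1 + 2 = 7.
Ballots ranking Ferraro above Quinn: 17 − 7 = 10.
Ferraro wins the head-to-head 10–7.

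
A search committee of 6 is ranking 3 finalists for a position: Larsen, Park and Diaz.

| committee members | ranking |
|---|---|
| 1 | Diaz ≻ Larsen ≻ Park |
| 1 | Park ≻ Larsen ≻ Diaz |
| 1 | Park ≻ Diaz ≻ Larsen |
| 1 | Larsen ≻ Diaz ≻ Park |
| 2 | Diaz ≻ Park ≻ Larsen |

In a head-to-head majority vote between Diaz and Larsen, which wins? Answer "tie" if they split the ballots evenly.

Diaz

Ballots ranking Diaz above Larsen: 1 + 1 + 2 = 4.
Ballots ranking Larsen above Diaz: 6 − 4 = 2.
Diaz wins the head-to-head 4–2.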